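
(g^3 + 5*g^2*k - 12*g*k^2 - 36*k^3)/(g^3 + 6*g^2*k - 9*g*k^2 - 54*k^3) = (g + 2*k)/(g + 3*k)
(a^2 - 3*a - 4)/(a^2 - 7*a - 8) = (a - 4)/(a - 8)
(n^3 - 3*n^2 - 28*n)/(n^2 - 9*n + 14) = n*(n + 4)/(n - 2)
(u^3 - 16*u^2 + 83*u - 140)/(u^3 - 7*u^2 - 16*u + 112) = (u - 5)/(u + 4)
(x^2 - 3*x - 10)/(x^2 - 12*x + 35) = (x + 2)/(x - 7)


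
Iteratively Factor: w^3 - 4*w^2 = (w - 4)*(w^2) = w*(w - 4)*(w)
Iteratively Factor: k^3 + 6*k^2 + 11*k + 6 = (k + 2)*(k^2 + 4*k + 3) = (k + 1)*(k + 2)*(k + 3)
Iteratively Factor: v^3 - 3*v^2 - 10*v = (v + 2)*(v^2 - 5*v) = v*(v + 2)*(v - 5)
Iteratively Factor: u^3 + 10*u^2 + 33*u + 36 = (u + 3)*(u^2 + 7*u + 12) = (u + 3)^2*(u + 4)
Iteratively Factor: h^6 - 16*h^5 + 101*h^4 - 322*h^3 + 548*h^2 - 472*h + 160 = (h - 2)*(h^5 - 14*h^4 + 73*h^3 - 176*h^2 + 196*h - 80) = (h - 4)*(h - 2)*(h^4 - 10*h^3 + 33*h^2 - 44*h + 20) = (h - 4)*(h - 2)*(h - 1)*(h^3 - 9*h^2 + 24*h - 20) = (h - 4)*(h - 2)^2*(h - 1)*(h^2 - 7*h + 10) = (h - 5)*(h - 4)*(h - 2)^2*(h - 1)*(h - 2)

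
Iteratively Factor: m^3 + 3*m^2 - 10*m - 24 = (m - 3)*(m^2 + 6*m + 8) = (m - 3)*(m + 2)*(m + 4)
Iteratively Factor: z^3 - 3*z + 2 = (z - 1)*(z^2 + z - 2) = (z - 1)^2*(z + 2)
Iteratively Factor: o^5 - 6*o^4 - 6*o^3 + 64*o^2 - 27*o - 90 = (o - 3)*(o^4 - 3*o^3 - 15*o^2 + 19*o + 30) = (o - 3)*(o - 2)*(o^3 - o^2 - 17*o - 15) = (o - 3)*(o - 2)*(o + 3)*(o^2 - 4*o - 5) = (o - 5)*(o - 3)*(o - 2)*(o + 3)*(o + 1)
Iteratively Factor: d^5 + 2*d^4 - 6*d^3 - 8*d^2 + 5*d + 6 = (d + 1)*(d^4 + d^3 - 7*d^2 - d + 6) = (d + 1)*(d + 3)*(d^3 - 2*d^2 - d + 2) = (d + 1)^2*(d + 3)*(d^2 - 3*d + 2) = (d - 2)*(d + 1)^2*(d + 3)*(d - 1)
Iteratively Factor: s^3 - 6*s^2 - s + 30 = (s - 3)*(s^2 - 3*s - 10) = (s - 5)*(s - 3)*(s + 2)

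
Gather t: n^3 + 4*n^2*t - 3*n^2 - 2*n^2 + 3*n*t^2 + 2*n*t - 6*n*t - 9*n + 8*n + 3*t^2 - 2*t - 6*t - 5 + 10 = n^3 - 5*n^2 - n + t^2*(3*n + 3) + t*(4*n^2 - 4*n - 8) + 5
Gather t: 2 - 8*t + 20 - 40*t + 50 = 72 - 48*t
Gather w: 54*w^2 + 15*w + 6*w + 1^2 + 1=54*w^2 + 21*w + 2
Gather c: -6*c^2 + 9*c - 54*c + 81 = -6*c^2 - 45*c + 81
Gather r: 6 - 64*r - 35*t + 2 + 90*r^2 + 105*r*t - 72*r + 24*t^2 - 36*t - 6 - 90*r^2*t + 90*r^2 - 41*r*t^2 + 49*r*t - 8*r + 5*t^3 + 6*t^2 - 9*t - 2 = r^2*(180 - 90*t) + r*(-41*t^2 + 154*t - 144) + 5*t^3 + 30*t^2 - 80*t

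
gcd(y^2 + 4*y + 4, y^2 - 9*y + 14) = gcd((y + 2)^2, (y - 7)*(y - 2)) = 1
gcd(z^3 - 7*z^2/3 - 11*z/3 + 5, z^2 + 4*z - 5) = z - 1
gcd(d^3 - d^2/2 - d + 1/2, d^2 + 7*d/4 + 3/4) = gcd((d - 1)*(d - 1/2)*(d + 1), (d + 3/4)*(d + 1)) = d + 1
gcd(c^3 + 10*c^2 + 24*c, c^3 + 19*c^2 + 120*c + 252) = c + 6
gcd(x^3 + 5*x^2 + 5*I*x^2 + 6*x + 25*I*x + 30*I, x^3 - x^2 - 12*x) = x + 3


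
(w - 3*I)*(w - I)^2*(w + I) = w^4 - 4*I*w^3 - 2*w^2 - 4*I*w - 3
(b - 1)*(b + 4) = b^2 + 3*b - 4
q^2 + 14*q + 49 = (q + 7)^2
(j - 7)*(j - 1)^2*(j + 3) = j^4 - 6*j^3 - 12*j^2 + 38*j - 21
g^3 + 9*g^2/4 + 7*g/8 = g*(g + 1/2)*(g + 7/4)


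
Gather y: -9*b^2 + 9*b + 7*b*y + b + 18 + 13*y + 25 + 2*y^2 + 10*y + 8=-9*b^2 + 10*b + 2*y^2 + y*(7*b + 23) + 51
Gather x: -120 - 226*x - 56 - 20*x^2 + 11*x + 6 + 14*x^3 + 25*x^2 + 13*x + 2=14*x^3 + 5*x^2 - 202*x - 168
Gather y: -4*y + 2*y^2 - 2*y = 2*y^2 - 6*y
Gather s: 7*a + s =7*a + s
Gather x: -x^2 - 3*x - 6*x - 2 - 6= -x^2 - 9*x - 8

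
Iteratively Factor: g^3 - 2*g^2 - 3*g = (g + 1)*(g^2 - 3*g) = g*(g + 1)*(g - 3)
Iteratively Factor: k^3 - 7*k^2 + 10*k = (k - 2)*(k^2 - 5*k) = (k - 5)*(k - 2)*(k)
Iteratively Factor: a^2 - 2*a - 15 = (a + 3)*(a - 5)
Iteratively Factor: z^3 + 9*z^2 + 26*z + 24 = (z + 3)*(z^2 + 6*z + 8) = (z + 3)*(z + 4)*(z + 2)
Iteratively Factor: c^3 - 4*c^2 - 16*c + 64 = (c - 4)*(c^2 - 16) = (c - 4)*(c + 4)*(c - 4)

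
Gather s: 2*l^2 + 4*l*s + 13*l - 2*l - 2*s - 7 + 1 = 2*l^2 + 11*l + s*(4*l - 2) - 6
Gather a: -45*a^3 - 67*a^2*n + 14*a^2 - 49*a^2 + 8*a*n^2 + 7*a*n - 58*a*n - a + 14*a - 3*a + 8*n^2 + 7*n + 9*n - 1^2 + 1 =-45*a^3 + a^2*(-67*n - 35) + a*(8*n^2 - 51*n + 10) + 8*n^2 + 16*n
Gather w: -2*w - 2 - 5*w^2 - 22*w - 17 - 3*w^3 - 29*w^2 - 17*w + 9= -3*w^3 - 34*w^2 - 41*w - 10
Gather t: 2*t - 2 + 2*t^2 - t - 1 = 2*t^2 + t - 3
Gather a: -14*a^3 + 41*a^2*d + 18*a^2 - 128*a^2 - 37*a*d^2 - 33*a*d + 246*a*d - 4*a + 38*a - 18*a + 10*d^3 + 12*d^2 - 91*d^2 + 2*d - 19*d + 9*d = -14*a^3 + a^2*(41*d - 110) + a*(-37*d^2 + 213*d + 16) + 10*d^3 - 79*d^2 - 8*d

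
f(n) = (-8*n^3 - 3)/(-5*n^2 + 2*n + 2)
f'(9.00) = 1.59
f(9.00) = 15.16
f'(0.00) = 1.50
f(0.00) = -1.50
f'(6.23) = 1.56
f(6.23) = 10.79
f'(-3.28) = 1.57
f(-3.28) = -4.79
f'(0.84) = -2255.91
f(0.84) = -50.93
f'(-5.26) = 1.58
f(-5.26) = -7.91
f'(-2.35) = 1.57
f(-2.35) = -3.33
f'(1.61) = -0.53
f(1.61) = 4.70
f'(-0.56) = 36.55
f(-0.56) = 2.32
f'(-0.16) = 4.04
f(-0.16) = -1.91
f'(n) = -24*n^2/(-5*n^2 + 2*n + 2) + (10*n - 2)*(-8*n^3 - 3)/(-5*n^2 + 2*n + 2)^2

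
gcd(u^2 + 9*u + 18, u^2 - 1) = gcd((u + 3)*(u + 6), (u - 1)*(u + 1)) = 1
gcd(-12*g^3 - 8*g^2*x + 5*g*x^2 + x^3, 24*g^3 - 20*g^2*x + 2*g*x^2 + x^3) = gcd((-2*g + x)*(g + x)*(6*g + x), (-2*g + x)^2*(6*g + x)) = -12*g^2 + 4*g*x + x^2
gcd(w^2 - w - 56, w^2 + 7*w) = w + 7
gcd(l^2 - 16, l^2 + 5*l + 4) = l + 4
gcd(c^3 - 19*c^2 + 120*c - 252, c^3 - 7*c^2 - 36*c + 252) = c^2 - 13*c + 42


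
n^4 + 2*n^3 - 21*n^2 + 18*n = n*(n - 3)*(n - 1)*(n + 6)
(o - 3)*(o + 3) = o^2 - 9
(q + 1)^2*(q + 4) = q^3 + 6*q^2 + 9*q + 4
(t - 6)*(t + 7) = t^2 + t - 42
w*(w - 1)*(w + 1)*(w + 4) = w^4 + 4*w^3 - w^2 - 4*w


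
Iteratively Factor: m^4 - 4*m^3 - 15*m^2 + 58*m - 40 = (m - 5)*(m^3 + m^2 - 10*m + 8) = (m - 5)*(m - 2)*(m^2 + 3*m - 4) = (m - 5)*(m - 2)*(m - 1)*(m + 4)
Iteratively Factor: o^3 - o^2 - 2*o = (o - 2)*(o^2 + o) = (o - 2)*(o + 1)*(o)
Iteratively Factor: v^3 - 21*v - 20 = (v + 4)*(v^2 - 4*v - 5) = (v - 5)*(v + 4)*(v + 1)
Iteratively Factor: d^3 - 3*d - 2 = (d - 2)*(d^2 + 2*d + 1) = (d - 2)*(d + 1)*(d + 1)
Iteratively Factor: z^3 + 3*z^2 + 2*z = (z + 2)*(z^2 + z) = (z + 1)*(z + 2)*(z)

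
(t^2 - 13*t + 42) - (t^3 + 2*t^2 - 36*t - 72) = -t^3 - t^2 + 23*t + 114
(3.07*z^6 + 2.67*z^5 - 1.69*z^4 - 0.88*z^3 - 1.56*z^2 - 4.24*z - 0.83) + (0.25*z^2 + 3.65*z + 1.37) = 3.07*z^6 + 2.67*z^5 - 1.69*z^4 - 0.88*z^3 - 1.31*z^2 - 0.59*z + 0.54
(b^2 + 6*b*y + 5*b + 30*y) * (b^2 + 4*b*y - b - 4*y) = b^4 + 10*b^3*y + 4*b^3 + 24*b^2*y^2 + 40*b^2*y - 5*b^2 + 96*b*y^2 - 50*b*y - 120*y^2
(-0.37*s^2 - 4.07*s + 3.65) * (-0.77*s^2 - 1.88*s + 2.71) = 0.2849*s^4 + 3.8295*s^3 + 3.8384*s^2 - 17.8917*s + 9.8915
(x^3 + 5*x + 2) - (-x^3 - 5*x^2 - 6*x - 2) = 2*x^3 + 5*x^2 + 11*x + 4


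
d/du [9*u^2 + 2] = 18*u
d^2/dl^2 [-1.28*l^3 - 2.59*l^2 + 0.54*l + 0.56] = -7.68*l - 5.18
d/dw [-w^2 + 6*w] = 6 - 2*w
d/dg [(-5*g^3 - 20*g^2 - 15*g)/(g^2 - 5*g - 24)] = 5*(-g^2 + 16*g + 8)/(g^2 - 16*g + 64)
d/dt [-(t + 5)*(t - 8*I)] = -2*t - 5 + 8*I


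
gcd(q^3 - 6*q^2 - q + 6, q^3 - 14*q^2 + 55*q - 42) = q^2 - 7*q + 6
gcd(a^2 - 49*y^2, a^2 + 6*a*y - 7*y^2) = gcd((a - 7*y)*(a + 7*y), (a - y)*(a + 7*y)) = a + 7*y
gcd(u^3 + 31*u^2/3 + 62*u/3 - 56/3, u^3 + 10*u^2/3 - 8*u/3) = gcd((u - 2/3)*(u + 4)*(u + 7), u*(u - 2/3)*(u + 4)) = u^2 + 10*u/3 - 8/3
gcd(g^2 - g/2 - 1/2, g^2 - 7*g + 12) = 1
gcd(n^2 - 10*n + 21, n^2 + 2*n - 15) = n - 3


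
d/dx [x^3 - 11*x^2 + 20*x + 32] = 3*x^2 - 22*x + 20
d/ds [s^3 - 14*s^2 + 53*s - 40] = 3*s^2 - 28*s + 53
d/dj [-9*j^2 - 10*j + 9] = -18*j - 10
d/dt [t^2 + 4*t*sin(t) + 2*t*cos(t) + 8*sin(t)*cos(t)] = -2*t*sin(t) + 4*t*cos(t) + 2*t + 4*sin(t) + 2*cos(t) + 8*cos(2*t)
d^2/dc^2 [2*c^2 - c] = 4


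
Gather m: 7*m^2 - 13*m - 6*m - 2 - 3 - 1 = 7*m^2 - 19*m - 6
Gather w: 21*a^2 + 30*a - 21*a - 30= 21*a^2 + 9*a - 30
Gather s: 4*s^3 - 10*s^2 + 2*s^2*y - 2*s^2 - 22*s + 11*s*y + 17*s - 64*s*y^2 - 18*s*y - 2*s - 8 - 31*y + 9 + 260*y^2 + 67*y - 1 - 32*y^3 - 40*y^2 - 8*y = 4*s^3 + s^2*(2*y - 12) + s*(-64*y^2 - 7*y - 7) - 32*y^3 + 220*y^2 + 28*y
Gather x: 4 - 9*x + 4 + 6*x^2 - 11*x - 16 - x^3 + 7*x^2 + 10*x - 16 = -x^3 + 13*x^2 - 10*x - 24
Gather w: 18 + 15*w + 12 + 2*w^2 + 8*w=2*w^2 + 23*w + 30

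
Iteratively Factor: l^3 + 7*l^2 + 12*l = (l + 3)*(l^2 + 4*l) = (l + 3)*(l + 4)*(l)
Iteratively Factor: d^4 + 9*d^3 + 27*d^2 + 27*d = (d + 3)*(d^3 + 6*d^2 + 9*d) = (d + 3)^2*(d^2 + 3*d) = (d + 3)^3*(d)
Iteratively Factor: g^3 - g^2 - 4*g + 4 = (g + 2)*(g^2 - 3*g + 2) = (g - 2)*(g + 2)*(g - 1)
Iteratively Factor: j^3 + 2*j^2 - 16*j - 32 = (j - 4)*(j^2 + 6*j + 8) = (j - 4)*(j + 2)*(j + 4)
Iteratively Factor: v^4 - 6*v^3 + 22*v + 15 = (v - 5)*(v^3 - v^2 - 5*v - 3) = (v - 5)*(v + 1)*(v^2 - 2*v - 3) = (v - 5)*(v + 1)^2*(v - 3)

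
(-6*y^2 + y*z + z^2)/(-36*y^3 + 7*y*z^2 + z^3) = 1/(6*y + z)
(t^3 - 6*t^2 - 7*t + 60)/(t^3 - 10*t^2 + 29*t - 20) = (t + 3)/(t - 1)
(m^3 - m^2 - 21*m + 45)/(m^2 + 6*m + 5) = (m^2 - 6*m + 9)/(m + 1)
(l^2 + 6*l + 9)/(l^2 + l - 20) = (l^2 + 6*l + 9)/(l^2 + l - 20)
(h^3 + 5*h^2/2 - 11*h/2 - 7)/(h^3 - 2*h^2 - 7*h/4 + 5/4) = 2*(2*h^2 + 3*h - 14)/(4*h^2 - 12*h + 5)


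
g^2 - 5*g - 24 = (g - 8)*(g + 3)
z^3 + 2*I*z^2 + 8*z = z*(z - 2*I)*(z + 4*I)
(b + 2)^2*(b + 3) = b^3 + 7*b^2 + 16*b + 12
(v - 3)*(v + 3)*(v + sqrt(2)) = v^3 + sqrt(2)*v^2 - 9*v - 9*sqrt(2)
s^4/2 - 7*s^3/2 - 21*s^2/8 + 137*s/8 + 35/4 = (s/2 + 1)*(s - 7)*(s - 5/2)*(s + 1/2)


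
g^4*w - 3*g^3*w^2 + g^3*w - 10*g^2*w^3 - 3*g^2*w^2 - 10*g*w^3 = g*(g - 5*w)*(g + 2*w)*(g*w + w)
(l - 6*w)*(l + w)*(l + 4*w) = l^3 - l^2*w - 26*l*w^2 - 24*w^3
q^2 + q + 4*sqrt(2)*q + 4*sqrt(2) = (q + 1)*(q + 4*sqrt(2))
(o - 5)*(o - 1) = o^2 - 6*o + 5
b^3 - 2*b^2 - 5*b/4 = b*(b - 5/2)*(b + 1/2)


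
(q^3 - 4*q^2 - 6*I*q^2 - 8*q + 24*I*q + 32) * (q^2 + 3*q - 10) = q^5 - q^4 - 6*I*q^4 - 30*q^3 + 6*I*q^3 + 48*q^2 + 132*I*q^2 + 176*q - 240*I*q - 320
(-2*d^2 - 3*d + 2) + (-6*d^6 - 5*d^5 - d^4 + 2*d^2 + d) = -6*d^6 - 5*d^5 - d^4 - 2*d + 2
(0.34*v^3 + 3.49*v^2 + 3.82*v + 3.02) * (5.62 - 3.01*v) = -1.0234*v^4 - 8.5941*v^3 + 8.1156*v^2 + 12.3782*v + 16.9724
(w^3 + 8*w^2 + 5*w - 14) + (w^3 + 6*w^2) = 2*w^3 + 14*w^2 + 5*w - 14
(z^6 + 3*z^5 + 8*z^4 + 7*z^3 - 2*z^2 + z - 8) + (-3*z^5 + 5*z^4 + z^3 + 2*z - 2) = z^6 + 13*z^4 + 8*z^3 - 2*z^2 + 3*z - 10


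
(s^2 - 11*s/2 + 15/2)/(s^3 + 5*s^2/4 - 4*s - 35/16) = 8*(2*s^2 - 11*s + 15)/(16*s^3 + 20*s^2 - 64*s - 35)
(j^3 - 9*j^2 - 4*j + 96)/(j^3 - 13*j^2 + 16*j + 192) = (j - 4)/(j - 8)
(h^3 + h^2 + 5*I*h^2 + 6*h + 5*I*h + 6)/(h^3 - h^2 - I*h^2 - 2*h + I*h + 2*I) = (h + 6*I)/(h - 2)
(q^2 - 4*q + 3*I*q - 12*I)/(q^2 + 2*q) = (q^2 + q*(-4 + 3*I) - 12*I)/(q*(q + 2))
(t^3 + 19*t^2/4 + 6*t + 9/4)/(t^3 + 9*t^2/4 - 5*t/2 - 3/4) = (4*t^2 + 7*t + 3)/(4*t^2 - 3*t - 1)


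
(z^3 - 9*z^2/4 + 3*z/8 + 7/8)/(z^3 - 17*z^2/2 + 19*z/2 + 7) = (4*z^2 - 11*z + 7)/(4*(z^2 - 9*z + 14))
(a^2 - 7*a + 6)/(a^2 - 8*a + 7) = (a - 6)/(a - 7)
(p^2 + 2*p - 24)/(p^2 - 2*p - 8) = (p + 6)/(p + 2)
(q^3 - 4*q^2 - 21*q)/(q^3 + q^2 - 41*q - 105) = q/(q + 5)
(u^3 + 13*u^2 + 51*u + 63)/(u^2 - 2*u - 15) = (u^2 + 10*u + 21)/(u - 5)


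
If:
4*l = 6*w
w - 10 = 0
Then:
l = 15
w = 10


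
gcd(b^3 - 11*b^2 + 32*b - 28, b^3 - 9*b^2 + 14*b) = b^2 - 9*b + 14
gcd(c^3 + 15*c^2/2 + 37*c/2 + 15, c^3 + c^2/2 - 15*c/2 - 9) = c + 2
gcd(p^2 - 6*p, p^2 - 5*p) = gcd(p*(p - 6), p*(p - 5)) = p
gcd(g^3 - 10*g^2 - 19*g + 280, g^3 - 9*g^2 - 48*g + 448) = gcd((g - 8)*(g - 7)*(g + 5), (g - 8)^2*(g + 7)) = g - 8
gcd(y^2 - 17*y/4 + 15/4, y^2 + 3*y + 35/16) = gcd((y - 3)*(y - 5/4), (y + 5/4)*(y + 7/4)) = 1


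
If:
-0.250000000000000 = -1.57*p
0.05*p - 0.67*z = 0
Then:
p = 0.16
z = 0.01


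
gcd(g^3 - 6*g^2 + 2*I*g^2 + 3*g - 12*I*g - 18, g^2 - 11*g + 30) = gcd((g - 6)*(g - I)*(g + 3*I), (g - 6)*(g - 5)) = g - 6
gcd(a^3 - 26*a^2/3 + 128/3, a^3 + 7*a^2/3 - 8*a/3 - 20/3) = a + 2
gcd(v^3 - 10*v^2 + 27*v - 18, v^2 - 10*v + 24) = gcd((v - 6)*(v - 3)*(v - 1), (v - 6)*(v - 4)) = v - 6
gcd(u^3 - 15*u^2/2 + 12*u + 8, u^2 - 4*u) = u - 4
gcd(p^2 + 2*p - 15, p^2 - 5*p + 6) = p - 3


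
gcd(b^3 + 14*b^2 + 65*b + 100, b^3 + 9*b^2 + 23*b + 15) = b + 5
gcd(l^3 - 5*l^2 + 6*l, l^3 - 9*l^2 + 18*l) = l^2 - 3*l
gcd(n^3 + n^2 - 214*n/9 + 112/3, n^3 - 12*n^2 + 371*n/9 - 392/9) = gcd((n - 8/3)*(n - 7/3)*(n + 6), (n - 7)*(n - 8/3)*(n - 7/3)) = n^2 - 5*n + 56/9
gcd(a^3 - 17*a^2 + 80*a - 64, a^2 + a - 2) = a - 1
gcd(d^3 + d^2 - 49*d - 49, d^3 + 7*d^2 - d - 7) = d^2 + 8*d + 7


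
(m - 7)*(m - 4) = m^2 - 11*m + 28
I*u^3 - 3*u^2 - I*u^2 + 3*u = u*(u + 3*I)*(I*u - I)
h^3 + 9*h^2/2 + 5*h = h*(h + 2)*(h + 5/2)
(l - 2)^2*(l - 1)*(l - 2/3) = l^4 - 17*l^3/3 + 34*l^2/3 - 28*l/3 + 8/3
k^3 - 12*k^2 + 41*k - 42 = (k - 7)*(k - 3)*(k - 2)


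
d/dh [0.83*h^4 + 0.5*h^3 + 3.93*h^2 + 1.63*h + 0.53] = 3.32*h^3 + 1.5*h^2 + 7.86*h + 1.63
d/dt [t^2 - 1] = 2*t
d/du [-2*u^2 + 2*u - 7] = 2 - 4*u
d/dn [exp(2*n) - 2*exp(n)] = 2*(exp(n) - 1)*exp(n)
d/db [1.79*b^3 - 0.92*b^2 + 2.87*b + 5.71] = 5.37*b^2 - 1.84*b + 2.87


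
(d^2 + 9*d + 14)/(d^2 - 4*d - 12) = (d + 7)/(d - 6)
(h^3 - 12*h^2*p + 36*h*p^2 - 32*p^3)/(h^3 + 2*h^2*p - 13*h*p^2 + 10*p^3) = (-h^2 + 10*h*p - 16*p^2)/(-h^2 - 4*h*p + 5*p^2)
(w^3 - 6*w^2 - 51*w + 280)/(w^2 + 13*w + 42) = (w^2 - 13*w + 40)/(w + 6)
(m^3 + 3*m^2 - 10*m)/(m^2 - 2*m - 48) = m*(-m^2 - 3*m + 10)/(-m^2 + 2*m + 48)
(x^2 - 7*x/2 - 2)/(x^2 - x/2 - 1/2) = (x - 4)/(x - 1)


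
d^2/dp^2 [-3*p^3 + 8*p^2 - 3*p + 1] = 16 - 18*p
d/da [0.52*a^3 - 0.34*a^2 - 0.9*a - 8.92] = 1.56*a^2 - 0.68*a - 0.9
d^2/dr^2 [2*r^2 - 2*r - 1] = 4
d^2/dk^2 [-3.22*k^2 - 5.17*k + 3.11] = -6.44000000000000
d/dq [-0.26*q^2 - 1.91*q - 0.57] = -0.52*q - 1.91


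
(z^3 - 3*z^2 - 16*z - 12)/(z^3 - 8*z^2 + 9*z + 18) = (z + 2)/(z - 3)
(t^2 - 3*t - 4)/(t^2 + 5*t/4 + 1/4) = 4*(t - 4)/(4*t + 1)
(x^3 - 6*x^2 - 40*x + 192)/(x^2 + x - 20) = (x^2 - 2*x - 48)/(x + 5)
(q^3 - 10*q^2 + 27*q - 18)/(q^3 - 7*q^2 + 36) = (q - 1)/(q + 2)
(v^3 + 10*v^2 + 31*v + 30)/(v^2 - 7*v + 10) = (v^3 + 10*v^2 + 31*v + 30)/(v^2 - 7*v + 10)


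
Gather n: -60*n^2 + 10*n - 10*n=-60*n^2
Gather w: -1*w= -w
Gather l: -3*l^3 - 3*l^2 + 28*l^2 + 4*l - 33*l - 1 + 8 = -3*l^3 + 25*l^2 - 29*l + 7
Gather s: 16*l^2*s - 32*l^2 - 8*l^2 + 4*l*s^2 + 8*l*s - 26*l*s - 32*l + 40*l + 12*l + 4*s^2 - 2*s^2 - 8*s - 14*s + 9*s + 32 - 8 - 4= -40*l^2 + 20*l + s^2*(4*l + 2) + s*(16*l^2 - 18*l - 13) + 20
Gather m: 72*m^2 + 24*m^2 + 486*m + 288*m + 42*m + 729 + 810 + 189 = 96*m^2 + 816*m + 1728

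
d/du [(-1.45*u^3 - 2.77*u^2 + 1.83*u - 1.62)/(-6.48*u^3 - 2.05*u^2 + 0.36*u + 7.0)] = (-3.5527136788005e-15*u^5 - 14.9771*u^4 + 22.6728*u^3 - 59.1885*u^2 - 45.422*u + 13.3932)/(41.9904*u^6 + 26.568*u^5 - 0.463100000000001*u^4 - 92.196*u^3 - 28.5704*u^2 + 5.04*u + 49.0)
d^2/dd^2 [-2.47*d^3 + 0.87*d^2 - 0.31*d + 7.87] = 1.74 - 14.82*d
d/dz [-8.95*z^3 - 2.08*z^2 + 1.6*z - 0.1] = -26.85*z^2 - 4.16*z + 1.6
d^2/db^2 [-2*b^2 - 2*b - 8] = -4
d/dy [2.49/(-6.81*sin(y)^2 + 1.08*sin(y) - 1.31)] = (33.9138*sin(y) - 2.6892)*cos(y)/(6.81*sin(y)^2 - 1.08*sin(y) + 1.31)^2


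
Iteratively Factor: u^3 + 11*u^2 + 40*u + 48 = (u + 3)*(u^2 + 8*u + 16) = (u + 3)*(u + 4)*(u + 4)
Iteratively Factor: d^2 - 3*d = (d - 3)*(d)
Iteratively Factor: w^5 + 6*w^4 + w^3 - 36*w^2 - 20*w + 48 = (w - 2)*(w^4 + 8*w^3 + 17*w^2 - 2*w - 24) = (w - 2)*(w + 3)*(w^3 + 5*w^2 + 2*w - 8) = (w - 2)*(w + 2)*(w + 3)*(w^2 + 3*w - 4) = (w - 2)*(w - 1)*(w + 2)*(w + 3)*(w + 4)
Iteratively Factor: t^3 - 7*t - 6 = (t - 3)*(t^2 + 3*t + 2) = (t - 3)*(t + 1)*(t + 2)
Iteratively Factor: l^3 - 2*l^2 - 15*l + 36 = (l - 3)*(l^2 + l - 12) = (l - 3)^2*(l + 4)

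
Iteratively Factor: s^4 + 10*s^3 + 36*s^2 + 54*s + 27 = (s + 1)*(s^3 + 9*s^2 + 27*s + 27) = (s + 1)*(s + 3)*(s^2 + 6*s + 9) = (s + 1)*(s + 3)^2*(s + 3)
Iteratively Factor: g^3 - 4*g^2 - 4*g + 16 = (g + 2)*(g^2 - 6*g + 8) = (g - 2)*(g + 2)*(g - 4)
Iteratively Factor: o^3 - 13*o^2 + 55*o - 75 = (o - 3)*(o^2 - 10*o + 25) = (o - 5)*(o - 3)*(o - 5)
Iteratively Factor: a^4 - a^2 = (a + 1)*(a^3 - a^2) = a*(a + 1)*(a^2 - a) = a*(a - 1)*(a + 1)*(a)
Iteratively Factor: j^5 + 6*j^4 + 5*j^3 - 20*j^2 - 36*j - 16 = (j - 2)*(j^4 + 8*j^3 + 21*j^2 + 22*j + 8) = (j - 2)*(j + 2)*(j^3 + 6*j^2 + 9*j + 4) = (j - 2)*(j + 1)*(j + 2)*(j^2 + 5*j + 4) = (j - 2)*(j + 1)*(j + 2)*(j + 4)*(j + 1)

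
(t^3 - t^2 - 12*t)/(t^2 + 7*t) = (t^2 - t - 12)/(t + 7)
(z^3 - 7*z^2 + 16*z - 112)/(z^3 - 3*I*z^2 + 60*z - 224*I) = (z^2 + z*(-7 + 4*I) - 28*I)/(z^2 + I*z + 56)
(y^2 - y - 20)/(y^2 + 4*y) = (y - 5)/y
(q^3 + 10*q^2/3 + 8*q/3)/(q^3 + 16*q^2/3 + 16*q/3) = (q + 2)/(q + 4)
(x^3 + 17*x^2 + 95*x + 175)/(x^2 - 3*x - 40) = (x^2 + 12*x + 35)/(x - 8)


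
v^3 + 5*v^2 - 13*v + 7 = (v - 1)^2*(v + 7)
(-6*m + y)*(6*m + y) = -36*m^2 + y^2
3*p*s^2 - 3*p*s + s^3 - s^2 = s*(3*p + s)*(s - 1)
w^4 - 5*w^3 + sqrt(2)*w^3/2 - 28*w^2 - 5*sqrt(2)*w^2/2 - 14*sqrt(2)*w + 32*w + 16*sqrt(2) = (w - 8)*(w - 1)*(w + 4)*(w + sqrt(2)/2)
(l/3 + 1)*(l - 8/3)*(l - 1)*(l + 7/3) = l^4/3 + 5*l^3/9 - 89*l^2/27 - 103*l/27 + 56/9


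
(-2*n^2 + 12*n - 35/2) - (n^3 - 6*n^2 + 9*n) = -n^3 + 4*n^2 + 3*n - 35/2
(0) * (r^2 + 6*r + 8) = 0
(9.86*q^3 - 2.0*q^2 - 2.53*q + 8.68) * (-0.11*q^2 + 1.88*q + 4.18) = -1.0846*q^5 + 18.7568*q^4 + 37.7331*q^3 - 14.0712*q^2 + 5.743*q + 36.2824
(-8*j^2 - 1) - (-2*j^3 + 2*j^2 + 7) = 2*j^3 - 10*j^2 - 8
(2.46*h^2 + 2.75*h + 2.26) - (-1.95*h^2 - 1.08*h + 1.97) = 4.41*h^2 + 3.83*h + 0.29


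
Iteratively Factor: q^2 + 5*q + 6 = (q + 2)*(q + 3)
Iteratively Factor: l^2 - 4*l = (l)*(l - 4)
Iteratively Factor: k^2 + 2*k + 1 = (k + 1)*(k + 1)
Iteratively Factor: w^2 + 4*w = (w + 4)*(w)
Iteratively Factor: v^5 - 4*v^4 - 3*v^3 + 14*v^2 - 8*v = (v + 2)*(v^4 - 6*v^3 + 9*v^2 - 4*v) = (v - 4)*(v + 2)*(v^3 - 2*v^2 + v) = (v - 4)*(v - 1)*(v + 2)*(v^2 - v) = v*(v - 4)*(v - 1)*(v + 2)*(v - 1)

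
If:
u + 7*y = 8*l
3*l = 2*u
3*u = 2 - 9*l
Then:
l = 4/27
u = 2/9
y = 26/189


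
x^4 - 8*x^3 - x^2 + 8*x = x*(x - 8)*(x - 1)*(x + 1)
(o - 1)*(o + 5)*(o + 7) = o^3 + 11*o^2 + 23*o - 35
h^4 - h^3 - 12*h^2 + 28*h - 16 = (h - 2)^2*(h - 1)*(h + 4)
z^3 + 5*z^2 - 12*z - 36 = (z - 3)*(z + 2)*(z + 6)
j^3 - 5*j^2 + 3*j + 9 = (j - 3)^2*(j + 1)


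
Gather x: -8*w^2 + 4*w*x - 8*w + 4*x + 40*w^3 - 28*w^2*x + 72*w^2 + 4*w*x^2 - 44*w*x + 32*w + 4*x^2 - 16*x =40*w^3 + 64*w^2 + 24*w + x^2*(4*w + 4) + x*(-28*w^2 - 40*w - 12)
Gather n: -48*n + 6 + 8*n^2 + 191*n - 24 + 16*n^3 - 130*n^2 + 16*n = 16*n^3 - 122*n^2 + 159*n - 18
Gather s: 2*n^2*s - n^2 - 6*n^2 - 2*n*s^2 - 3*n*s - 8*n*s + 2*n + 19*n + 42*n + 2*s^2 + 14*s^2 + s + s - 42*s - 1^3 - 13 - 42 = -7*n^2 + 63*n + s^2*(16 - 2*n) + s*(2*n^2 - 11*n - 40) - 56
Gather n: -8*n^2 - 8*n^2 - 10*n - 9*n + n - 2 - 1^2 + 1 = -16*n^2 - 18*n - 2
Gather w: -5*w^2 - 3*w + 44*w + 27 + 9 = -5*w^2 + 41*w + 36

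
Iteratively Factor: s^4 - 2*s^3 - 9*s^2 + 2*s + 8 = (s - 4)*(s^3 + 2*s^2 - s - 2) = (s - 4)*(s + 2)*(s^2 - 1) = (s - 4)*(s + 1)*(s + 2)*(s - 1)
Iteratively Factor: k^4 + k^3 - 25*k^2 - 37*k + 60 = (k - 1)*(k^3 + 2*k^2 - 23*k - 60) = (k - 1)*(k + 3)*(k^2 - k - 20) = (k - 1)*(k + 3)*(k + 4)*(k - 5)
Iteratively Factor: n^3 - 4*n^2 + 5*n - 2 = (n - 1)*(n^2 - 3*n + 2) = (n - 1)^2*(n - 2)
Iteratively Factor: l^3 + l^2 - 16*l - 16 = (l + 4)*(l^2 - 3*l - 4) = (l - 4)*(l + 4)*(l + 1)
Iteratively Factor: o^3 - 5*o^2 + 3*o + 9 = (o - 3)*(o^2 - 2*o - 3) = (o - 3)^2*(o + 1)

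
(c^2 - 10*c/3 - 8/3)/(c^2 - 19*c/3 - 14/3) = (c - 4)/(c - 7)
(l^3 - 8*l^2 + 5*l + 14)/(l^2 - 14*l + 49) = (l^2 - l - 2)/(l - 7)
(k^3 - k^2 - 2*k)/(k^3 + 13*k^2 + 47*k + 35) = k*(k - 2)/(k^2 + 12*k + 35)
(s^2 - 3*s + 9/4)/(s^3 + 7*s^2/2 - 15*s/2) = (s - 3/2)/(s*(s + 5))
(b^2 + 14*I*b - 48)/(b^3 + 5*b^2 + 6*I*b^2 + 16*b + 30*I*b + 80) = (b + 6*I)/(b^2 + b*(5 - 2*I) - 10*I)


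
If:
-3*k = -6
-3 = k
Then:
No Solution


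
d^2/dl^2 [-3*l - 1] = 0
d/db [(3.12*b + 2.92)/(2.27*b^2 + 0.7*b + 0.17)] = (7.0824*b^2 + 2.184*b - (3.12*b + 2.92)*(4.54*b + 0.7) + 0.5304)/(2.27*b^2 + 0.7*b + 0.17)^2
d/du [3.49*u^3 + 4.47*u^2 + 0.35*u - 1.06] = 10.47*u^2 + 8.94*u + 0.35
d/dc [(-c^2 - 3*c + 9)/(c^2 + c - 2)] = (2*c^2 - 14*c - 3)/(c^4 + 2*c^3 - 3*c^2 - 4*c + 4)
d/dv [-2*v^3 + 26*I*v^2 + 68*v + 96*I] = -6*v^2 + 52*I*v + 68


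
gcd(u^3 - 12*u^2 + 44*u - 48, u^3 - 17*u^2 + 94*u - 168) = u^2 - 10*u + 24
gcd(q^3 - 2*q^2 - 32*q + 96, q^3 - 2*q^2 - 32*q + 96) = q^3 - 2*q^2 - 32*q + 96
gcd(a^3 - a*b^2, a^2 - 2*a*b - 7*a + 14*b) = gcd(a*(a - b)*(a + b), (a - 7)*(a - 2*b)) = 1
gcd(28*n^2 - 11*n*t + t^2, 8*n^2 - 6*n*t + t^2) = -4*n + t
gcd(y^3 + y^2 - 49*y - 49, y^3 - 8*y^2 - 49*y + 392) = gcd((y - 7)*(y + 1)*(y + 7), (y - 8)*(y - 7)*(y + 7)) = y^2 - 49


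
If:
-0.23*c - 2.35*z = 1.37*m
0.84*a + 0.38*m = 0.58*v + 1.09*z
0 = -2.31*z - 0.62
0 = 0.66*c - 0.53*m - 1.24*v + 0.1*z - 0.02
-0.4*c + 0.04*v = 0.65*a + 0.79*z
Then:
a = -0.24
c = 0.96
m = 0.30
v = 0.35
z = -0.27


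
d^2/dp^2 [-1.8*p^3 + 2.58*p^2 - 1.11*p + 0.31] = 5.16 - 10.8*p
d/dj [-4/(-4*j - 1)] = -16/(4*j + 1)^2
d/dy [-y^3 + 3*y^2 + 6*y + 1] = -3*y^2 + 6*y + 6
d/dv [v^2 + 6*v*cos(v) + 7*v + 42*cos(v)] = -6*v*sin(v) + 2*v - 42*sin(v) + 6*cos(v) + 7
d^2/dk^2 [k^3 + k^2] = 6*k + 2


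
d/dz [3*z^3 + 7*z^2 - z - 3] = 9*z^2 + 14*z - 1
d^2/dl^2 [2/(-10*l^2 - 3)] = 120*(1 - 10*l^2)/(10*l^2 + 3)^3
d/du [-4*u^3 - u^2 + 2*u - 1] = -12*u^2 - 2*u + 2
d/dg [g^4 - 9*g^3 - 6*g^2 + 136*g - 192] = 4*g^3 - 27*g^2 - 12*g + 136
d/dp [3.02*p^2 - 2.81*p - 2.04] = 6.04*p - 2.81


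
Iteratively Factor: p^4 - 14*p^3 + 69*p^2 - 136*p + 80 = (p - 1)*(p^3 - 13*p^2 + 56*p - 80) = (p - 4)*(p - 1)*(p^2 - 9*p + 20) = (p - 5)*(p - 4)*(p - 1)*(p - 4)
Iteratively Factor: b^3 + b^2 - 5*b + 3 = (b + 3)*(b^2 - 2*b + 1) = (b - 1)*(b + 3)*(b - 1)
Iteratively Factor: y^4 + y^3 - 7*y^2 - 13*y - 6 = (y + 1)*(y^3 - 7*y - 6) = (y - 3)*(y + 1)*(y^2 + 3*y + 2) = (y - 3)*(y + 1)^2*(y + 2)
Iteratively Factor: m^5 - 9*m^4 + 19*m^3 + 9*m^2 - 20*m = (m + 1)*(m^4 - 10*m^3 + 29*m^2 - 20*m) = (m - 5)*(m + 1)*(m^3 - 5*m^2 + 4*m) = m*(m - 5)*(m + 1)*(m^2 - 5*m + 4) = m*(m - 5)*(m - 1)*(m + 1)*(m - 4)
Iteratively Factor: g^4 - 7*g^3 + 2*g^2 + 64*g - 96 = (g - 4)*(g^3 - 3*g^2 - 10*g + 24) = (g - 4)*(g + 3)*(g^2 - 6*g + 8) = (g - 4)^2*(g + 3)*(g - 2)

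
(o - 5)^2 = o^2 - 10*o + 25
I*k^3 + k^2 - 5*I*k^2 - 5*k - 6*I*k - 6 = (k - 6)*(k - I)*(I*k + I)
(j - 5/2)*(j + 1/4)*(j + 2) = j^3 - j^2/4 - 41*j/8 - 5/4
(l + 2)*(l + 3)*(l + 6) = l^3 + 11*l^2 + 36*l + 36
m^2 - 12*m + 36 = (m - 6)^2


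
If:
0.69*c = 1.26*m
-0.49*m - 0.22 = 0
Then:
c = -0.82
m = -0.45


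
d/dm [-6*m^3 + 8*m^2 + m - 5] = -18*m^2 + 16*m + 1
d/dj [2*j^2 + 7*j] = 4*j + 7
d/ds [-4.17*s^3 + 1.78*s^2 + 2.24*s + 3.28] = -12.51*s^2 + 3.56*s + 2.24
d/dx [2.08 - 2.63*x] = -2.63000000000000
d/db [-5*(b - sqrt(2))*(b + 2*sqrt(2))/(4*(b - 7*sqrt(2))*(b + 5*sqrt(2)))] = 15*(sqrt(2)*b^2 + 44*b + 26*sqrt(2))/(4*(b^4 - 4*sqrt(2)*b^3 - 132*b^2 + 280*sqrt(2)*b + 4900))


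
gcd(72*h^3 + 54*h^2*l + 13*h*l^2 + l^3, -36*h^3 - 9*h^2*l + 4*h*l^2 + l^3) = 12*h^2 + 7*h*l + l^2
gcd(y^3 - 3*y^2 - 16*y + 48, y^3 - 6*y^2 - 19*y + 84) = y^2 + y - 12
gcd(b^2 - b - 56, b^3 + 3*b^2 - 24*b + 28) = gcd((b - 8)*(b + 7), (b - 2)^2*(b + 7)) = b + 7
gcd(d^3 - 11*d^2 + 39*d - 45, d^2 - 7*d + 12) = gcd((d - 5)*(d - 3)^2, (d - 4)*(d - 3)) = d - 3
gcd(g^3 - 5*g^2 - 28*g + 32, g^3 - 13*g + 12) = g^2 + 3*g - 4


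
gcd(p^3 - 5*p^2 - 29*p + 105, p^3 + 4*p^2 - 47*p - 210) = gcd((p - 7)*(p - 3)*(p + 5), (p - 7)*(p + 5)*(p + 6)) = p^2 - 2*p - 35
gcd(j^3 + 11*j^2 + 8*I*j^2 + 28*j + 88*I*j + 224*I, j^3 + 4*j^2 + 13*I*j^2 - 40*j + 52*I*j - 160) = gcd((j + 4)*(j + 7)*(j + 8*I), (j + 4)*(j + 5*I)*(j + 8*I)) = j^2 + j*(4 + 8*I) + 32*I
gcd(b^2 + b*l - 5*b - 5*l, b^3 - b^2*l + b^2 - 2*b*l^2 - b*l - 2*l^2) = b + l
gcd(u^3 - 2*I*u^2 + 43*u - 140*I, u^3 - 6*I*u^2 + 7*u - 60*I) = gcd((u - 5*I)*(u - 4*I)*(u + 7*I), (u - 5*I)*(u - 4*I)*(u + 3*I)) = u^2 - 9*I*u - 20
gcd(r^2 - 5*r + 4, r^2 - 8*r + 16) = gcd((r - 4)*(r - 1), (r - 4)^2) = r - 4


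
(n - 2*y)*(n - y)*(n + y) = n^3 - 2*n^2*y - n*y^2 + 2*y^3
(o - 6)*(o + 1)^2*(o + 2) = o^4 - 2*o^3 - 19*o^2 - 28*o - 12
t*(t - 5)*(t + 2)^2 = t^4 - t^3 - 16*t^2 - 20*t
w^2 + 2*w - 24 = (w - 4)*(w + 6)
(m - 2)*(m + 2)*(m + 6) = m^3 + 6*m^2 - 4*m - 24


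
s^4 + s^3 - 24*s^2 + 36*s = s*(s - 3)*(s - 2)*(s + 6)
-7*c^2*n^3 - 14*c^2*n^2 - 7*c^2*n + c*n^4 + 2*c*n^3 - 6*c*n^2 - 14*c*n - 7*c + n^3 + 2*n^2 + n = (-7*c + n)*(n + 1)^2*(c*n + 1)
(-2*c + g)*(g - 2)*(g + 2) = -2*c*g^2 + 8*c + g^3 - 4*g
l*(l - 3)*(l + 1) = l^3 - 2*l^2 - 3*l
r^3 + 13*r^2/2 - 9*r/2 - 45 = (r - 5/2)*(r + 3)*(r + 6)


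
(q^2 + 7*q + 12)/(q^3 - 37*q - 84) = 1/(q - 7)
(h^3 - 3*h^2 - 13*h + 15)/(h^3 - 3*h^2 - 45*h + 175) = (h^2 + 2*h - 3)/(h^2 + 2*h - 35)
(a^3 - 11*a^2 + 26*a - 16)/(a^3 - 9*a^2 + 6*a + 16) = (a - 1)/(a + 1)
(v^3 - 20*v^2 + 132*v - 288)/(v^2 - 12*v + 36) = v - 8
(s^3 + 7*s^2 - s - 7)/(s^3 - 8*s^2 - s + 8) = (s + 7)/(s - 8)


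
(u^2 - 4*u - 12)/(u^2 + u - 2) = (u - 6)/(u - 1)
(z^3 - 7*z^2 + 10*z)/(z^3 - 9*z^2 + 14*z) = (z - 5)/(z - 7)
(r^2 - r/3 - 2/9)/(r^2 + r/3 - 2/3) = (r + 1/3)/(r + 1)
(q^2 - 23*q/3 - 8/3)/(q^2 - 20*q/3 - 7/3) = (q - 8)/(q - 7)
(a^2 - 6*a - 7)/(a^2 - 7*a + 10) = (a^2 - 6*a - 7)/(a^2 - 7*a + 10)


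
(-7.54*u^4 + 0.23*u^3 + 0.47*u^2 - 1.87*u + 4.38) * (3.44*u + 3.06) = -25.9376*u^5 - 22.2812*u^4 + 2.3206*u^3 - 4.9946*u^2 + 9.345*u + 13.4028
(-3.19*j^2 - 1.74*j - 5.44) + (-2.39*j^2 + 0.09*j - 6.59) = -5.58*j^2 - 1.65*j - 12.03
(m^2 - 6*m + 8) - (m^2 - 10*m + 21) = 4*m - 13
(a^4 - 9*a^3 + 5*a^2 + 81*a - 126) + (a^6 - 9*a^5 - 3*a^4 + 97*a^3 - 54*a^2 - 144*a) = a^6 - 9*a^5 - 2*a^4 + 88*a^3 - 49*a^2 - 63*a - 126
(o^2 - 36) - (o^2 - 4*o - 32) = 4*o - 4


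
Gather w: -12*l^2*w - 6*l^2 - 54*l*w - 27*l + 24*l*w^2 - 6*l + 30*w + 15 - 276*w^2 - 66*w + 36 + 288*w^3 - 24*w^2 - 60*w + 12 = -6*l^2 - 33*l + 288*w^3 + w^2*(24*l - 300) + w*(-12*l^2 - 54*l - 96) + 63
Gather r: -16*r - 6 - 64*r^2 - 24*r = -64*r^2 - 40*r - 6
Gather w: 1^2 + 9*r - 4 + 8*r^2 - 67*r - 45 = 8*r^2 - 58*r - 48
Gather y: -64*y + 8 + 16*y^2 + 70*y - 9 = 16*y^2 + 6*y - 1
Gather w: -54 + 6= -48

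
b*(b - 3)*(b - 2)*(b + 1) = b^4 - 4*b^3 + b^2 + 6*b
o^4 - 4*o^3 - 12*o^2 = o^2*(o - 6)*(o + 2)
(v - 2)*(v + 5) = v^2 + 3*v - 10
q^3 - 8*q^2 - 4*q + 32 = (q - 8)*(q - 2)*(q + 2)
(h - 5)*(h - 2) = h^2 - 7*h + 10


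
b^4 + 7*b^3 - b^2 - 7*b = b*(b - 1)*(b + 1)*(b + 7)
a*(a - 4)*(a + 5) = a^3 + a^2 - 20*a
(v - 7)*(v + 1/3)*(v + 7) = v^3 + v^2/3 - 49*v - 49/3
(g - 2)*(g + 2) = g^2 - 4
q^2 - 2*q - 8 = (q - 4)*(q + 2)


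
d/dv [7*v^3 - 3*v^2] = 3*v*(7*v - 2)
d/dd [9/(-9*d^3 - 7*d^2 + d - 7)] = 9*(27*d^2 + 14*d - 1)/(9*d^3 + 7*d^2 - d + 7)^2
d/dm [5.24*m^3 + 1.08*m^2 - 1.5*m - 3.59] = 15.72*m^2 + 2.16*m - 1.5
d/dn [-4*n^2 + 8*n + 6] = 8 - 8*n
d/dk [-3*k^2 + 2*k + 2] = 2 - 6*k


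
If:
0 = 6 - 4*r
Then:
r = 3/2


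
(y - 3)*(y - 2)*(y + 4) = y^3 - y^2 - 14*y + 24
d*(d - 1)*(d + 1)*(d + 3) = d^4 + 3*d^3 - d^2 - 3*d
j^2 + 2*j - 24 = (j - 4)*(j + 6)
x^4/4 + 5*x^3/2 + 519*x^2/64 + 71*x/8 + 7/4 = (x/4 + 1)*(x + 1/4)*(x + 7/4)*(x + 4)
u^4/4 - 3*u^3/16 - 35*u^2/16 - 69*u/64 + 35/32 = (u/4 + 1/2)*(u - 7/2)*(u - 1/2)*(u + 5/4)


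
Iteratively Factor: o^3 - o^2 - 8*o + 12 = (o - 2)*(o^2 + o - 6) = (o - 2)^2*(o + 3)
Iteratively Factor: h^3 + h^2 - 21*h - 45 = (h - 5)*(h^2 + 6*h + 9) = (h - 5)*(h + 3)*(h + 3)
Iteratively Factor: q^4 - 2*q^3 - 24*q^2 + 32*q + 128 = (q - 4)*(q^3 + 2*q^2 - 16*q - 32) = (q - 4)*(q + 2)*(q^2 - 16) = (q - 4)*(q + 2)*(q + 4)*(q - 4)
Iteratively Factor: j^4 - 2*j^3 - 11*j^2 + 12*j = (j - 4)*(j^3 + 2*j^2 - 3*j) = (j - 4)*(j + 3)*(j^2 - j) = (j - 4)*(j - 1)*(j + 3)*(j)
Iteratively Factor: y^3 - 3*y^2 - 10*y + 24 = (y - 4)*(y^2 + y - 6) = (y - 4)*(y - 2)*(y + 3)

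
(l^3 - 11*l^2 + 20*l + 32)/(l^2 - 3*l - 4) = l - 8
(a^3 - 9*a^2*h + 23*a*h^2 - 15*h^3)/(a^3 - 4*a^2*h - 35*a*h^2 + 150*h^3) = (a^2 - 4*a*h + 3*h^2)/(a^2 + a*h - 30*h^2)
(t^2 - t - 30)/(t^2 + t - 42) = (t + 5)/(t + 7)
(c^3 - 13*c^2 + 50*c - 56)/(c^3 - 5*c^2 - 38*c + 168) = (c - 2)/(c + 6)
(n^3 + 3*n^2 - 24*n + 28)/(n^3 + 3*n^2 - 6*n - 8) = (n^2 + 5*n - 14)/(n^2 + 5*n + 4)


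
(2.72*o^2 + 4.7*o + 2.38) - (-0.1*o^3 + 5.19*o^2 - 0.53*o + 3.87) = 0.1*o^3 - 2.47*o^2 + 5.23*o - 1.49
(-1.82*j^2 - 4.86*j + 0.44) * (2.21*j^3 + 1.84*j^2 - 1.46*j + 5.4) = -4.0222*j^5 - 14.0894*j^4 - 5.3128*j^3 - 1.9228*j^2 - 26.8864*j + 2.376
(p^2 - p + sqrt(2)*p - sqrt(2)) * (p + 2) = p^3 + p^2 + sqrt(2)*p^2 - 2*p + sqrt(2)*p - 2*sqrt(2)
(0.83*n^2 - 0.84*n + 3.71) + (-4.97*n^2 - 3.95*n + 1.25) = -4.14*n^2 - 4.79*n + 4.96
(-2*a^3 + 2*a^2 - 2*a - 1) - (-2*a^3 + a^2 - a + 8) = a^2 - a - 9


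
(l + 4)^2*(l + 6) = l^3 + 14*l^2 + 64*l + 96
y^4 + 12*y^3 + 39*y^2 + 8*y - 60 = (y - 1)*(y + 2)*(y + 5)*(y + 6)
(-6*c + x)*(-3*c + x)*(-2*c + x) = -36*c^3 + 36*c^2*x - 11*c*x^2 + x^3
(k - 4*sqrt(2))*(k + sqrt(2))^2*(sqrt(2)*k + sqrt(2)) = sqrt(2)*k^4 - 4*k^3 + sqrt(2)*k^3 - 14*sqrt(2)*k^2 - 4*k^2 - 14*sqrt(2)*k - 16*k - 16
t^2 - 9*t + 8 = (t - 8)*(t - 1)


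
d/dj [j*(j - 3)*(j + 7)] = 3*j^2 + 8*j - 21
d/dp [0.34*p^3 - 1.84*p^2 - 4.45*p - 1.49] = 1.02*p^2 - 3.68*p - 4.45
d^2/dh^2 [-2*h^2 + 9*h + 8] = -4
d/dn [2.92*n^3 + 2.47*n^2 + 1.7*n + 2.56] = 8.76*n^2 + 4.94*n + 1.7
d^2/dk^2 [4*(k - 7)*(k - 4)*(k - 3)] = 24*k - 112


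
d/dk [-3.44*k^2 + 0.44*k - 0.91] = 0.44 - 6.88*k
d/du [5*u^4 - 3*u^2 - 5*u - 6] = 20*u^3 - 6*u - 5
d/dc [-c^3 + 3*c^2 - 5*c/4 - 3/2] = -3*c^2 + 6*c - 5/4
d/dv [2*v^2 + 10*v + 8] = 4*v + 10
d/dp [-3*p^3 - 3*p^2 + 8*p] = -9*p^2 - 6*p + 8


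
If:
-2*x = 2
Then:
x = -1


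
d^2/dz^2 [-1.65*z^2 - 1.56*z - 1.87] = -3.30000000000000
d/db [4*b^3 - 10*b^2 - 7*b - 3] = 12*b^2 - 20*b - 7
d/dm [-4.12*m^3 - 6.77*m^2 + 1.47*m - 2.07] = -12.36*m^2 - 13.54*m + 1.47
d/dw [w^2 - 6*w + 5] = 2*w - 6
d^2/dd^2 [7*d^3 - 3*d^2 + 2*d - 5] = 42*d - 6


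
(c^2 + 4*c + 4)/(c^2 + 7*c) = (c^2 + 4*c + 4)/(c*(c + 7))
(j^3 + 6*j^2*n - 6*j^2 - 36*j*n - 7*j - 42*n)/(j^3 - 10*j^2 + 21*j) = (j^2 + 6*j*n + j + 6*n)/(j*(j - 3))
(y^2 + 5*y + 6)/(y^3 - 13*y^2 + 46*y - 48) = (y^2 + 5*y + 6)/(y^3 - 13*y^2 + 46*y - 48)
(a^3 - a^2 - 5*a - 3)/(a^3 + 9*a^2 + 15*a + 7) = (a - 3)/(a + 7)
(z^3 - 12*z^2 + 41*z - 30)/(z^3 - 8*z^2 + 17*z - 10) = (z - 6)/(z - 2)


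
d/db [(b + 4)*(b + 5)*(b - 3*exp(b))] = -3*b^2*exp(b) + 3*b^2 - 33*b*exp(b) + 18*b - 87*exp(b) + 20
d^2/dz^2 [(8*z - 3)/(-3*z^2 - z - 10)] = 2*(-(6*z + 1)^2*(8*z - 3) + (72*z - 1)*(3*z^2 + z + 10))/(3*z^2 + z + 10)^3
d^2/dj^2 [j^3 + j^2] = 6*j + 2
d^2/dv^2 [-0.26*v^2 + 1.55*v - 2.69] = -0.520000000000000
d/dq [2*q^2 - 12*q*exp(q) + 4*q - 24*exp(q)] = -12*q*exp(q) + 4*q - 36*exp(q) + 4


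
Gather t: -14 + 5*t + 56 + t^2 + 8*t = t^2 + 13*t + 42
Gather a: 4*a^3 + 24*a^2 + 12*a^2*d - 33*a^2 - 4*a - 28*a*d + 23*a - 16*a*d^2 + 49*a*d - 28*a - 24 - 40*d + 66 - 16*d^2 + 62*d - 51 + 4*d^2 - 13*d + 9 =4*a^3 + a^2*(12*d - 9) + a*(-16*d^2 + 21*d - 9) - 12*d^2 + 9*d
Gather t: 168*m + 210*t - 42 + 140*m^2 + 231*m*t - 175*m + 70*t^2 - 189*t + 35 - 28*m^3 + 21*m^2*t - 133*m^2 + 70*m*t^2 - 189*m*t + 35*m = -28*m^3 + 7*m^2 + 28*m + t^2*(70*m + 70) + t*(21*m^2 + 42*m + 21) - 7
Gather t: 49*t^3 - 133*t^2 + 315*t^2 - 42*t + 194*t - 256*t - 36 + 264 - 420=49*t^3 + 182*t^2 - 104*t - 192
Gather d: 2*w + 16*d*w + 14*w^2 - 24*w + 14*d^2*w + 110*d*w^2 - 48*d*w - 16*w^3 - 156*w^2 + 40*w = 14*d^2*w + d*(110*w^2 - 32*w) - 16*w^3 - 142*w^2 + 18*w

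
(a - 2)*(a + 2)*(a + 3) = a^3 + 3*a^2 - 4*a - 12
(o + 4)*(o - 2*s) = o^2 - 2*o*s + 4*o - 8*s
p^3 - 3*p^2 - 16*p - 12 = (p - 6)*(p + 1)*(p + 2)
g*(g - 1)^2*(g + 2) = g^4 - 3*g^2 + 2*g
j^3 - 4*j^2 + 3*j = j*(j - 3)*(j - 1)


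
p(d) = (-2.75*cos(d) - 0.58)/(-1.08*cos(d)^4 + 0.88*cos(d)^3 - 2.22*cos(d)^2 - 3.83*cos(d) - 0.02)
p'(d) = (-2.75*cos(d) - 0.58)*(-4.32*sin(d)*cos(d)^3 + 2.64*sin(d)*cos(d)^2 - 4.44*sin(d)*cos(d) - 3.83*sin(d))/(-1.08*cos(d)^4 + 0.88*cos(d)^3 - 2.22*cos(d)^2 - 3.83*cos(d) - 0.02)^2 + 2.75*sin(d)/(-1.08*cos(d)^4 + 0.88*cos(d)^3 - 2.22*cos(d)^2 - 3.83*cos(d) - 0.02) = (8.91*cos(d)^4 - 2.3344*cos(d)^3 + 4.5738*cos(d)^2 + 2.5752*cos(d) + 2.1664)*sin(d)/(1.1664*cos(d)^8 - 1.9008*cos(d)^7 + 5.5696*cos(d)^6 + 4.3656*cos(d)^5 - 1.7692*cos(d)^4 + 16.97*cos(d)^3 + 14.7577*cos(d)^2 + 0.1532*cos(d) + 0.0004)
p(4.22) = 0.63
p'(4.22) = -1.78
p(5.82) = 0.58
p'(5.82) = -0.19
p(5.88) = 0.56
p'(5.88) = -0.17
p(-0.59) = 0.60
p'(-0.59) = -0.26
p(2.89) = -14.59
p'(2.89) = 170.09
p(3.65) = 4.38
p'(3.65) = -28.51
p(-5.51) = 0.66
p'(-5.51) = 0.37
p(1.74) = -0.21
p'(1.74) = 5.98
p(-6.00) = 0.55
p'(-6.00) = 0.12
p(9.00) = 8.88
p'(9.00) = 101.07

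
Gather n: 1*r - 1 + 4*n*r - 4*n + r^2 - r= n*(4*r - 4) + r^2 - 1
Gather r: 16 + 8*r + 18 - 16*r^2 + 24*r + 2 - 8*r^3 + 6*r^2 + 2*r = -8*r^3 - 10*r^2 + 34*r + 36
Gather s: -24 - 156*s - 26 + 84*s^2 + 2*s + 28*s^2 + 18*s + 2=112*s^2 - 136*s - 48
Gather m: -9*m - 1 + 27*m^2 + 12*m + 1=27*m^2 + 3*m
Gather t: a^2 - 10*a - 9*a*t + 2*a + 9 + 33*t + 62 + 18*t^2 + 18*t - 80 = a^2 - 8*a + 18*t^2 + t*(51 - 9*a) - 9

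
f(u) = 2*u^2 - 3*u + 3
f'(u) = 4*u - 3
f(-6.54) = 108.16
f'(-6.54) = -29.16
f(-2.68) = 25.40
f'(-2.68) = -13.72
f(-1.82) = 15.08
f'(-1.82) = -10.28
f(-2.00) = 17.00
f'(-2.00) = -11.00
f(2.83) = 10.53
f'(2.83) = 8.32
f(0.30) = 2.28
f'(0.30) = -1.80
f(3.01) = 12.09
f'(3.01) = 9.04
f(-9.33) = 205.09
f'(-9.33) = -40.32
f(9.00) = 138.00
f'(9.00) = 33.00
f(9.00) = 138.00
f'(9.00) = 33.00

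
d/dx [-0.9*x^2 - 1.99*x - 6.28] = -1.8*x - 1.99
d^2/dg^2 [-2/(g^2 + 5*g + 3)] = 4*(g^2 + 5*g - (2*g + 5)^2 + 3)/(g^2 + 5*g + 3)^3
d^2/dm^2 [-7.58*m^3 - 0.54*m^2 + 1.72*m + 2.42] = -45.48*m - 1.08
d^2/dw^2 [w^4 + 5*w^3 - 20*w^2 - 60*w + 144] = 12*w^2 + 30*w - 40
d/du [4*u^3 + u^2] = 2*u*(6*u + 1)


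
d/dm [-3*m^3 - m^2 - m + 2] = -9*m^2 - 2*m - 1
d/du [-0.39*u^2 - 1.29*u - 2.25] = -0.78*u - 1.29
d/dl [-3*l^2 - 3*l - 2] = -6*l - 3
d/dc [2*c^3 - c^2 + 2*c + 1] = 6*c^2 - 2*c + 2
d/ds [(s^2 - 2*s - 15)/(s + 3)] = 1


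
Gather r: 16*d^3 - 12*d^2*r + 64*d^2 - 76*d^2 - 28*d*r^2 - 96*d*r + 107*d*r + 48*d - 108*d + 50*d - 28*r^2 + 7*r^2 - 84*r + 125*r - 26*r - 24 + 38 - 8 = 16*d^3 - 12*d^2 - 10*d + r^2*(-28*d - 21) + r*(-12*d^2 + 11*d + 15) + 6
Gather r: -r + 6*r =5*r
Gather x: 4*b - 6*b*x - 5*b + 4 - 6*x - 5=-b + x*(-6*b - 6) - 1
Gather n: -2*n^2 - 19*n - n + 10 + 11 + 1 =-2*n^2 - 20*n + 22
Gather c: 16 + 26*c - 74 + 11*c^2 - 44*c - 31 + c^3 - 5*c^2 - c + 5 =c^3 + 6*c^2 - 19*c - 84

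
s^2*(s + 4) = s^3 + 4*s^2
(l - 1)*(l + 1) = l^2 - 1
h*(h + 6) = h^2 + 6*h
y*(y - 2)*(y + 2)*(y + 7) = y^4 + 7*y^3 - 4*y^2 - 28*y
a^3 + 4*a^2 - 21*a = a*(a - 3)*(a + 7)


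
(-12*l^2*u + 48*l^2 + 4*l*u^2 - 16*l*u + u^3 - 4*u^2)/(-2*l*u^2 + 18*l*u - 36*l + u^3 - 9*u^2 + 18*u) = (6*l*u - 24*l + u^2 - 4*u)/(u^2 - 9*u + 18)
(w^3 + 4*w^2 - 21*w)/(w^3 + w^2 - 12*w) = (w + 7)/(w + 4)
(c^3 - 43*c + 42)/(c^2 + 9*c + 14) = (c^2 - 7*c + 6)/(c + 2)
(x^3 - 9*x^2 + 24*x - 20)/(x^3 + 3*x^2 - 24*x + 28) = (x - 5)/(x + 7)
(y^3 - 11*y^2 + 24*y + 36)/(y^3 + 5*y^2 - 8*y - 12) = (y^2 - 12*y + 36)/(y^2 + 4*y - 12)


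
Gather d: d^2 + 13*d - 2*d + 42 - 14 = d^2 + 11*d + 28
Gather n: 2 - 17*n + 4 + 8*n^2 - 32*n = 8*n^2 - 49*n + 6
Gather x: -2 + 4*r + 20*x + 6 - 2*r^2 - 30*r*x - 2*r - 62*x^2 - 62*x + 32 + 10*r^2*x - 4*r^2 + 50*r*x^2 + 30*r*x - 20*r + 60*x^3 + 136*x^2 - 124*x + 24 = -6*r^2 - 18*r + 60*x^3 + x^2*(50*r + 74) + x*(10*r^2 - 166) + 60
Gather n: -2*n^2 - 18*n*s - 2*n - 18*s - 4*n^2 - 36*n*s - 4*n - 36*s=-6*n^2 + n*(-54*s - 6) - 54*s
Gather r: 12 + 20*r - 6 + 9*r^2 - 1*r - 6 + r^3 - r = r^3 + 9*r^2 + 18*r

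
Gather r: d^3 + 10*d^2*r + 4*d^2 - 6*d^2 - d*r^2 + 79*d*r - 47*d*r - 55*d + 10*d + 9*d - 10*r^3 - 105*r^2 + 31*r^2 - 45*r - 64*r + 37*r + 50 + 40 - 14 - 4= d^3 - 2*d^2 - 36*d - 10*r^3 + r^2*(-d - 74) + r*(10*d^2 + 32*d - 72) + 72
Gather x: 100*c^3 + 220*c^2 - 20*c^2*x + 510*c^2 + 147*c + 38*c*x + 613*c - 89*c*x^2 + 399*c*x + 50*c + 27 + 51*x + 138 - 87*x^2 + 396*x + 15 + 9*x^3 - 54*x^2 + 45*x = 100*c^3 + 730*c^2 + 810*c + 9*x^3 + x^2*(-89*c - 141) + x*(-20*c^2 + 437*c + 492) + 180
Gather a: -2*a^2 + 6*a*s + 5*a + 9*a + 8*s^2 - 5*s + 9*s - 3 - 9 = -2*a^2 + a*(6*s + 14) + 8*s^2 + 4*s - 12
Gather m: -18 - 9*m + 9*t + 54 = -9*m + 9*t + 36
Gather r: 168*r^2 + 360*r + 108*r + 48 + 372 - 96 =168*r^2 + 468*r + 324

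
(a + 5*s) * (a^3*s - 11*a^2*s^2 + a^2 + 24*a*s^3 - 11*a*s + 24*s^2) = a^4*s - 6*a^3*s^2 + a^3 - 31*a^2*s^3 - 6*a^2*s + 120*a*s^4 - 31*a*s^2 + 120*s^3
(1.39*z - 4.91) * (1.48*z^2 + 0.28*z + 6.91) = 2.0572*z^3 - 6.8776*z^2 + 8.2301*z - 33.9281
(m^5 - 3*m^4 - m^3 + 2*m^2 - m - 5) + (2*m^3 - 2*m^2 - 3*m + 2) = m^5 - 3*m^4 + m^3 - 4*m - 3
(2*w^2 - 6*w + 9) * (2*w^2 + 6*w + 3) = 4*w^4 - 12*w^2 + 36*w + 27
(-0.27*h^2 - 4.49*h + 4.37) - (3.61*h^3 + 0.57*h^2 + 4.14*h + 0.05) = -3.61*h^3 - 0.84*h^2 - 8.63*h + 4.32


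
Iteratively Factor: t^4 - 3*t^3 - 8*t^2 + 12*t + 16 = (t - 4)*(t^3 + t^2 - 4*t - 4) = (t - 4)*(t + 2)*(t^2 - t - 2) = (t - 4)*(t - 2)*(t + 2)*(t + 1)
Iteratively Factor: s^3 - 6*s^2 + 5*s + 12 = (s + 1)*(s^2 - 7*s + 12) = (s - 3)*(s + 1)*(s - 4)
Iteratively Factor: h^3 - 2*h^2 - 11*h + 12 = (h - 4)*(h^2 + 2*h - 3) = (h - 4)*(h - 1)*(h + 3)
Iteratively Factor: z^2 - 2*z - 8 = (z + 2)*(z - 4)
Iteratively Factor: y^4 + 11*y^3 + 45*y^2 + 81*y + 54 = (y + 2)*(y^3 + 9*y^2 + 27*y + 27) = (y + 2)*(y + 3)*(y^2 + 6*y + 9) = (y + 2)*(y + 3)^2*(y + 3)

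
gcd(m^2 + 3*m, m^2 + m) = m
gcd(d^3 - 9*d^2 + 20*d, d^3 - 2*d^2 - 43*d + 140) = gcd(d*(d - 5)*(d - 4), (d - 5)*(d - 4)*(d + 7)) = d^2 - 9*d + 20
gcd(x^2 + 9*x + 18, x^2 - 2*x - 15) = x + 3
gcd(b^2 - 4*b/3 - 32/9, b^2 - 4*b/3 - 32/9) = b^2 - 4*b/3 - 32/9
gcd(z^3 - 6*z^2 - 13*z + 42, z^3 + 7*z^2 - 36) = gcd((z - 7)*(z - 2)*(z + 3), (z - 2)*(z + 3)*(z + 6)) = z^2 + z - 6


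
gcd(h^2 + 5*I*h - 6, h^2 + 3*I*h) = h + 3*I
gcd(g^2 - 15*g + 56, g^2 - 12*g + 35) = g - 7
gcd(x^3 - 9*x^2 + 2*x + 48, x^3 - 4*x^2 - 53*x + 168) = x^2 - 11*x + 24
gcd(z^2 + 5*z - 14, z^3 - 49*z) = z + 7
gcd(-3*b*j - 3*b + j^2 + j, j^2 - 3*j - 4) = j + 1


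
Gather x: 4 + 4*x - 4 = 4*x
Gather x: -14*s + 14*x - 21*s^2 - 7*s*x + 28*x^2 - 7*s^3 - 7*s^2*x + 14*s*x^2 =-7*s^3 - 21*s^2 - 14*s + x^2*(14*s + 28) + x*(-7*s^2 - 7*s + 14)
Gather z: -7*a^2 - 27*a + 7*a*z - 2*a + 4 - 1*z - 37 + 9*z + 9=-7*a^2 - 29*a + z*(7*a + 8) - 24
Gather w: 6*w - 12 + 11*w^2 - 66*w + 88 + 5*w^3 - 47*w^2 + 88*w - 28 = 5*w^3 - 36*w^2 + 28*w + 48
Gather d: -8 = -8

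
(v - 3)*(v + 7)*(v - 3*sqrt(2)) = v^3 - 3*sqrt(2)*v^2 + 4*v^2 - 21*v - 12*sqrt(2)*v + 63*sqrt(2)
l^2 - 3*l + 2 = (l - 2)*(l - 1)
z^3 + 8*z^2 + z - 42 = (z - 2)*(z + 3)*(z + 7)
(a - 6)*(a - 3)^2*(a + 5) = a^4 - 7*a^3 - 15*a^2 + 171*a - 270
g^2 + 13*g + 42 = (g + 6)*(g + 7)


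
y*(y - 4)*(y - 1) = y^3 - 5*y^2 + 4*y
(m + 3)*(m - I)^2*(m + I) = m^4 + 3*m^3 - I*m^3 + m^2 - 3*I*m^2 + 3*m - I*m - 3*I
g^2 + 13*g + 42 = (g + 6)*(g + 7)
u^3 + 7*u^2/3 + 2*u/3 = u*(u + 1/3)*(u + 2)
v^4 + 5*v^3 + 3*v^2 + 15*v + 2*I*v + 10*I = (v + 5)*(v - 2*I)*(v + I)^2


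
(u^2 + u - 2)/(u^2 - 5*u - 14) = (u - 1)/(u - 7)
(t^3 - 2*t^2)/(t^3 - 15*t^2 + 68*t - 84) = t^2/(t^2 - 13*t + 42)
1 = 1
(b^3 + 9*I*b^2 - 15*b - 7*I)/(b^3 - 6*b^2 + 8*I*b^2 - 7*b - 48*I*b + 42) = (b + I)/(b - 6)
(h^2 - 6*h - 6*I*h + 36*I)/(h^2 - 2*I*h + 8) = (h^2 - 6*h - 6*I*h + 36*I)/(h^2 - 2*I*h + 8)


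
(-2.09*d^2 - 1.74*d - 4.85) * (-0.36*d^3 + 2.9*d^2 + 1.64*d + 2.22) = 0.7524*d^5 - 5.4346*d^4 - 6.7276*d^3 - 21.5584*d^2 - 11.8168*d - 10.767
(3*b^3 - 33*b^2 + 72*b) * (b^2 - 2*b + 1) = 3*b^5 - 39*b^4 + 141*b^3 - 177*b^2 + 72*b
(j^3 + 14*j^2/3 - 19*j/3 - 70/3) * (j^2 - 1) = j^5 + 14*j^4/3 - 22*j^3/3 - 28*j^2 + 19*j/3 + 70/3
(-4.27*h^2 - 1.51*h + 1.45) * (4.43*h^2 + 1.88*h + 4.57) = -18.9161*h^4 - 14.7169*h^3 - 15.9292*h^2 - 4.1747*h + 6.6265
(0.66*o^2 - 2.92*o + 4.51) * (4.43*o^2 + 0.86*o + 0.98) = 2.9238*o^4 - 12.368*o^3 + 18.1149*o^2 + 1.017*o + 4.4198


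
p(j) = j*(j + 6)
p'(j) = 2*j + 6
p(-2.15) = -8.28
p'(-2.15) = 1.70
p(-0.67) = -3.57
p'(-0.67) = 4.66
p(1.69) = 13.00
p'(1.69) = 9.38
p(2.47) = 20.92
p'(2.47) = 10.94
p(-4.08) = -7.83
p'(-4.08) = -2.16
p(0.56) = 3.67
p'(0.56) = 7.12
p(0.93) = 6.44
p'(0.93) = 7.86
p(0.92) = 6.37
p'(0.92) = 7.84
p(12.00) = 216.00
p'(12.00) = 30.00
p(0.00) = 0.00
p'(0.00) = 6.00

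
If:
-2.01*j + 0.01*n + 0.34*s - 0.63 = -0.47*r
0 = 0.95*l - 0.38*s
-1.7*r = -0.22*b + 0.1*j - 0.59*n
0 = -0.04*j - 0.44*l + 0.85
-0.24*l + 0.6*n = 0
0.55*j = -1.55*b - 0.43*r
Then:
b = -0.24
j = 0.53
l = 1.88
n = 0.75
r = 0.20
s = 4.71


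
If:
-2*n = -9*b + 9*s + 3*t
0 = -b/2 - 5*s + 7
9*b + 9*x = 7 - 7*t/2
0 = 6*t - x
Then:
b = 7/9 - 115*x/108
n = -265*x/48 - 49/20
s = 23*x/216 + 119/90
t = x/6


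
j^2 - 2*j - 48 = (j - 8)*(j + 6)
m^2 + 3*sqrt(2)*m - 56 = (m - 4*sqrt(2))*(m + 7*sqrt(2))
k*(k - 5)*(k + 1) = k^3 - 4*k^2 - 5*k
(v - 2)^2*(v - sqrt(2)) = v^3 - 4*v^2 - sqrt(2)*v^2 + 4*v + 4*sqrt(2)*v - 4*sqrt(2)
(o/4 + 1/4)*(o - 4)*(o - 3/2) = o^3/4 - 9*o^2/8 + o/8 + 3/2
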